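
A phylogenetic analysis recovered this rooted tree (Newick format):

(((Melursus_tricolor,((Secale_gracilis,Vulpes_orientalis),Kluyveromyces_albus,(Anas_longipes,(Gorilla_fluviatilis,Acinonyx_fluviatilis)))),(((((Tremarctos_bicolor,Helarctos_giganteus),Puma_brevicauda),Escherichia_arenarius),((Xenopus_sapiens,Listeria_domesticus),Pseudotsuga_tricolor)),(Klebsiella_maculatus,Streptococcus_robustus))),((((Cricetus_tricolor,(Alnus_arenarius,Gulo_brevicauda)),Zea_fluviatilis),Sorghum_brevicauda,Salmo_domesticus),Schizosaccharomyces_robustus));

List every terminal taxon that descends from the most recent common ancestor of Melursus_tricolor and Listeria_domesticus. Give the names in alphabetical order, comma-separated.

Acinonyx_fluviatilis, Anas_longipes, Escherichia_arenarius, Gorilla_fluviatilis, Helarctos_giganteus, Klebsiella_maculatus, Kluyveromyces_albus, Listeria_domesticus, Melursus_tricolor, Pseudotsuga_tricolor, Puma_brevicauda, Secale_gracilis, Streptococcus_robustus, Tremarctos_bicolor, Vulpes_orientalis, Xenopus_sapiens

Tracing Melursus_tricolor: it sits inside (Melursus_tricolor,((Secale_gracilis,Vulpes_orientalis),Kluyveromyces_albus,(Anas_longipes,(Gorilla_fluviatilis,Acinonyx_fluviatilis)))).
Tracing Listeria_domesticus: it sits inside (Xenopus_sapiens,Listeria_domesticus).
The smallest clade enclosing both is ((Melursus_tricolor,((Secale_gracilis,Vulpes_orientalis),Kluyveromyces_albus,(Anas_longipes,(Gorilla_fluviatilis,Acinonyx_fluviatilis)))),(((((Tremarctos_bicolor,Helarctos_giganteus),Puma_brevicauda),Escherichia_arenarius),((Xenopus_sapiens,Listeria_domesticus),Pseudotsuga_tricolor)),(Klebsiella_maculatus,Streptococcus_robustus))); the answer is its 16 terminal taxa in alphabetical order.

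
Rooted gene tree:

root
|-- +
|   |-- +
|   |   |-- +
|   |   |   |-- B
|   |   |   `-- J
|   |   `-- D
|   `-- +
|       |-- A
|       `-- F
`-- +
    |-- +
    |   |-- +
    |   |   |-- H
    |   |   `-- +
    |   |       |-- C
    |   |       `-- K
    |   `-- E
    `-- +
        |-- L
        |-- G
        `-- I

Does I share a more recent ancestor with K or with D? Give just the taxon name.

The MRCA of I and K subtends (((H,(C,K)),E),(L,G,I)) (7 taxa).
The MRCA of I and D is the root, subtending the entire tree (12 taxa).
The first is nested inside the second, so I shares a more recent common ancestor with K.

K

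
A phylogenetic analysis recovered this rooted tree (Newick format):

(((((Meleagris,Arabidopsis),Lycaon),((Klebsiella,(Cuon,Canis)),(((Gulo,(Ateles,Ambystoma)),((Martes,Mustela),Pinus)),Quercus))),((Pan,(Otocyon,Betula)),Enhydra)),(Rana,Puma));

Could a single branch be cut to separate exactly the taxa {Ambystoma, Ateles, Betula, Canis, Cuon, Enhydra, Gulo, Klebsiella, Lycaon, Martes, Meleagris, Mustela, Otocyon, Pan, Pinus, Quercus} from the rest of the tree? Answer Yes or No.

The MRCA of the listed taxa subtends ((((Meleagris,Arabidopsis),Lycaon),((Klebsiella,(Cuon,Canis)),(((Gulo,(Ateles,Ambystoma)),((Martes,Mustela),Pinus)),Quercus))),((Pan,(Otocyon,Betula)),Enhydra)).
That clade also contains Arabidopsis, which is not in the proposed group, so the group is not monophyletic.

No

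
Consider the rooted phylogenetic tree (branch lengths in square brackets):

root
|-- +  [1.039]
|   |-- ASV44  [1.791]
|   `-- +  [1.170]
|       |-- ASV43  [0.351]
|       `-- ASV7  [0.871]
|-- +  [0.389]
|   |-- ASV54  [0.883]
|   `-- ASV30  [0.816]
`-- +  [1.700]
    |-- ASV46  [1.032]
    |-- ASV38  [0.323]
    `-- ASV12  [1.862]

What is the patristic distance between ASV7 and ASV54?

4.352

The path runs ASV7 → … → MRCA → … → ASV54; the MRCA is the root of the tree.
Branch lengths along that path: 0.871 + 1.170 + 1.039 + 0.389 + 0.883 = 4.352.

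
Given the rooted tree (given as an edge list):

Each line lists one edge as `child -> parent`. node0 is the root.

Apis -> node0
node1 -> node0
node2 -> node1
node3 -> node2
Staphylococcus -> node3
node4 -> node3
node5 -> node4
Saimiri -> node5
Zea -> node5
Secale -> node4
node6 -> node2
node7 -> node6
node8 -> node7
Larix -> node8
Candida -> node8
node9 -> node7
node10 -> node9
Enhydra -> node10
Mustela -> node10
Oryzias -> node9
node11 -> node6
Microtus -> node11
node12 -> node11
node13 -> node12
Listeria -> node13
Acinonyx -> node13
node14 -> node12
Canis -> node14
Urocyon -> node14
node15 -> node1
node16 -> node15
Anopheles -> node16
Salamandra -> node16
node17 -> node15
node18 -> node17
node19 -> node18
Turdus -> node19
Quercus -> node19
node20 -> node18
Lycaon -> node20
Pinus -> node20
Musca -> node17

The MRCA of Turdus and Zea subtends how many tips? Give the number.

21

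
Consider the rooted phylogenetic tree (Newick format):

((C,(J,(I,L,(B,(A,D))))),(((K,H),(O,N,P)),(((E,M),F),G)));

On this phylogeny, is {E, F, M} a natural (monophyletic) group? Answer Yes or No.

The most recent common ancestor of these taxa subtends ((E,M),F).
That clade has exactly 3 tips — every listed taxon and nothing else — so the group is monophyletic.

Yes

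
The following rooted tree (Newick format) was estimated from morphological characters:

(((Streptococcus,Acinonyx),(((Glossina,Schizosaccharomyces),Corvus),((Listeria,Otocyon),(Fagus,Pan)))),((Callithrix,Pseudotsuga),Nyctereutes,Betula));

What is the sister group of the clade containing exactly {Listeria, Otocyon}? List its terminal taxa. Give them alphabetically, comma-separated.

The clade containing exactly {Listeria, Otocyon} attaches to the tree at the node subtending ((Listeria,Otocyon),(Fagus,Pan)).
The other lineage descending from that same node — the sister group — is (Fagus,Pan); its 2 tips in alphabetical order are the answer.

Fagus, Pan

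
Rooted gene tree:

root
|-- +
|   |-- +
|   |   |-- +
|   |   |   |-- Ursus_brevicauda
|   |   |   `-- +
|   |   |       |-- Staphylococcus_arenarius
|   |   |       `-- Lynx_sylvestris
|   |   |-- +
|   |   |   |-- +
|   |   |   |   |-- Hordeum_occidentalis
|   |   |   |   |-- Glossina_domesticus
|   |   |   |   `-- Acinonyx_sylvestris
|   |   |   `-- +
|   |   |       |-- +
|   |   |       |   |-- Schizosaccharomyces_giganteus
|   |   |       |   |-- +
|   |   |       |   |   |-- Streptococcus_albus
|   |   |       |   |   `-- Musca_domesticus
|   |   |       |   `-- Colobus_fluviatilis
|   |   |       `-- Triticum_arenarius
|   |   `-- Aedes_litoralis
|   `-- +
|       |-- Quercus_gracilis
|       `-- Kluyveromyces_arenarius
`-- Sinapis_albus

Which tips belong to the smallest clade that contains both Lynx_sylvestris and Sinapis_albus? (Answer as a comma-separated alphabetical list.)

Tracing Lynx_sylvestris: it sits inside (Staphylococcus_arenarius,Lynx_sylvestris).
Tracing Sinapis_albus: it attaches directly to the root.
The smallest clade enclosing both is the whole tree (their MRCA is the root), so the answer is all 15 tips in alphabetical order.

Acinonyx_sylvestris, Aedes_litoralis, Colobus_fluviatilis, Glossina_domesticus, Hordeum_occidentalis, Kluyveromyces_arenarius, Lynx_sylvestris, Musca_domesticus, Quercus_gracilis, Schizosaccharomyces_giganteus, Sinapis_albus, Staphylococcus_arenarius, Streptococcus_albus, Triticum_arenarius, Ursus_brevicauda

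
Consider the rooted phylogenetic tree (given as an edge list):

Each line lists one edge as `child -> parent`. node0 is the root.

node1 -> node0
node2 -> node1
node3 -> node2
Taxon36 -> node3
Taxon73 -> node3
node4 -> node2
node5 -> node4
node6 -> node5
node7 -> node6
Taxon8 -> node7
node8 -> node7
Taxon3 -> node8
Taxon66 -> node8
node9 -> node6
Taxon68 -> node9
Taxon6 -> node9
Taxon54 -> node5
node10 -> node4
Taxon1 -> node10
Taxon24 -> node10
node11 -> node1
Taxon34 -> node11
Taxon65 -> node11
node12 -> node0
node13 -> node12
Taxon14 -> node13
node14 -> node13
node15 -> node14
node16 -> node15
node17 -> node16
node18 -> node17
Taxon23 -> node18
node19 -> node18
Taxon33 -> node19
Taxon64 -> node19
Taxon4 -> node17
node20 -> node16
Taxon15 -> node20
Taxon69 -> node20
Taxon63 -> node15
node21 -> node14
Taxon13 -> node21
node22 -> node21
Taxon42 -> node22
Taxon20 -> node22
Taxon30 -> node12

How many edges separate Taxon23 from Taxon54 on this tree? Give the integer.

13

The MRCA of Taxon23 and Taxon54 is the root of the tree.
From Taxon23 up to that node: 8 branches. From Taxon54 up to the same node: 5 branches. Total: 8 + 5 = 13.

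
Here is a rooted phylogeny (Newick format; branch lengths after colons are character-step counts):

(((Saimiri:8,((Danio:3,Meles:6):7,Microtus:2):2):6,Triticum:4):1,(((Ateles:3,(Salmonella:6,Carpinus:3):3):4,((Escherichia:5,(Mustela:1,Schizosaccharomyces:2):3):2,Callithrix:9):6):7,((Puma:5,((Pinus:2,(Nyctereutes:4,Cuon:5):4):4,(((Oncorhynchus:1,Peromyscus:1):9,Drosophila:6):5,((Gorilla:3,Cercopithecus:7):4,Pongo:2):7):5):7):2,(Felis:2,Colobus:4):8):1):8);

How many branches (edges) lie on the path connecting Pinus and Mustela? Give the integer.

10

The MRCA of Pinus and Mustela is the node subtending (((Ateles,(Salmonella,Carpinus)),((Escherichia,(Mustela,Schizosaccharomyces)),Callithrix)),((Puma,((Pinus,(Nyctereutes,Cuon)),(((Oncorhynchus,Peromyscus),Drosophila),((Gorilla,Cercopithecus),Pongo)))),(Felis,Colobus))).
From Pinus up to that node: 5 branches. From Mustela up to the same node: 5 branches. Total: 5 + 5 = 10.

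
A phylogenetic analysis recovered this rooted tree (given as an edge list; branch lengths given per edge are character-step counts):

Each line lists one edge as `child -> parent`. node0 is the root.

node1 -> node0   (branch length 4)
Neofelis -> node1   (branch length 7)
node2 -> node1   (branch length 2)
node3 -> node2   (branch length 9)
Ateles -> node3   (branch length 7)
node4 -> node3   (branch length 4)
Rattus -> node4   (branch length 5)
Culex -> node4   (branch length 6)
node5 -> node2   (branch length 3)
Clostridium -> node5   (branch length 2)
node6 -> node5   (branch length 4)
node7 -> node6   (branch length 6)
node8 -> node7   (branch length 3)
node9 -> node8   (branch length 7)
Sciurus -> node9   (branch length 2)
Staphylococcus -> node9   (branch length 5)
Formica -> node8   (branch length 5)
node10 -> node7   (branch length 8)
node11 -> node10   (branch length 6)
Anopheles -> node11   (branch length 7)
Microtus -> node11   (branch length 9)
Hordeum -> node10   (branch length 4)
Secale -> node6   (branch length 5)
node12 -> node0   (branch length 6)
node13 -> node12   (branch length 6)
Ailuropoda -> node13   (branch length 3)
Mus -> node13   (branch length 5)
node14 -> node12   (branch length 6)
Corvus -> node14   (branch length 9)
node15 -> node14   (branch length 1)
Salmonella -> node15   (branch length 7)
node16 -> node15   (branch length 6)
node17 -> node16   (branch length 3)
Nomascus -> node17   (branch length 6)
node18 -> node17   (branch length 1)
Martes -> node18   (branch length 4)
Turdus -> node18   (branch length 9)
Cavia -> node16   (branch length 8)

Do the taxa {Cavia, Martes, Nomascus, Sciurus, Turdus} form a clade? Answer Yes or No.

The MRCA of the listed taxa is the root, so the smallest clade containing them is the whole tree.
That clade also contains Ailuropoda, Anopheles, Ateles, Clostridium, Corvus, Culex, Formica, Hordeum, Microtus, Mus, Neofelis, Rattus, Salmonella, Secale, Staphylococcus, which are not in the proposed group, so the group is not monophyletic.

No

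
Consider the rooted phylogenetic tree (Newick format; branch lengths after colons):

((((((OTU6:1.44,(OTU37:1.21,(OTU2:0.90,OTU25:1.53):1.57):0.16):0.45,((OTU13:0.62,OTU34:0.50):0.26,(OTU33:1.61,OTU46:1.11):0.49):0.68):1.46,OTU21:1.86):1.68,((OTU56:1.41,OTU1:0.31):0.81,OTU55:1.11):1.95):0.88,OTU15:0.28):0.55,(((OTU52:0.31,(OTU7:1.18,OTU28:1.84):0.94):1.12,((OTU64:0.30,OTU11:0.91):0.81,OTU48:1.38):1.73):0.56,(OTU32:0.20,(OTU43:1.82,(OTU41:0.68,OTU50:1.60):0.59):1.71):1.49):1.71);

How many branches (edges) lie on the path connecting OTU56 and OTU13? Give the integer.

8

The MRCA of OTU56 and OTU13 is the node subtending ((((OTU6,(OTU37,(OTU2,OTU25))),((OTU13,OTU34),(OTU33,OTU46))),OTU21),((OTU56,OTU1),OTU55)).
From OTU56 up to that node: 3 branches. From OTU13 up to the same node: 5 branches. Total: 3 + 5 = 8.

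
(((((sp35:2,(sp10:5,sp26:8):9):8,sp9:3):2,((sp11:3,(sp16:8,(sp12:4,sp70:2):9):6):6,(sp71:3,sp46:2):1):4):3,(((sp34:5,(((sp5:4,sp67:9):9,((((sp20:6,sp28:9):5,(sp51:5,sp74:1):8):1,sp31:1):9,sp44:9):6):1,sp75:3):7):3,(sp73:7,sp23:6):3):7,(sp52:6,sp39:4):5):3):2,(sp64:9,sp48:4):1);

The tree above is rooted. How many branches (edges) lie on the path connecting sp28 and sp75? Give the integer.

The MRCA of sp28 and sp75 is the node subtending (((sp5,sp67),((((sp20,sp28),(sp51,sp74)),sp31),sp44)),sp75).
From sp28 up to that node: 6 branches. From sp75 up to the same node: 1 branch. Total: 6 + 1 = 7.

7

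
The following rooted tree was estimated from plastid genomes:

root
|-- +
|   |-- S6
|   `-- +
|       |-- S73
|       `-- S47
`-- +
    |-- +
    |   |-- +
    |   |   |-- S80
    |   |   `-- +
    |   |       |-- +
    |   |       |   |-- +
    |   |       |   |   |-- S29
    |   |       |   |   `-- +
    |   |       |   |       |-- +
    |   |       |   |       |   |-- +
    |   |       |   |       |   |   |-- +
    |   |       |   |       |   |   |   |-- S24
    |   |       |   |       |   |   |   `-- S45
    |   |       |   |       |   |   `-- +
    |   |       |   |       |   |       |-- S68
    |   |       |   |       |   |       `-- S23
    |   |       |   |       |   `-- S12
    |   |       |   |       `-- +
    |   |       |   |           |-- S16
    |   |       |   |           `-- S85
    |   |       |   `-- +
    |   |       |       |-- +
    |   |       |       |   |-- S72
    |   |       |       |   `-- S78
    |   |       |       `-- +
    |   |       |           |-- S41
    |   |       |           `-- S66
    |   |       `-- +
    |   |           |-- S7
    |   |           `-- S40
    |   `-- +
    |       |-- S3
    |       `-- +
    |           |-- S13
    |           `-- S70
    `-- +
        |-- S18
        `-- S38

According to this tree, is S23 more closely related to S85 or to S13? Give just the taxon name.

The MRCA of S23 and S85 subtends ((((S24,S45),(S68,S23)),S12),(S16,S85)) (7 taxa).
The MRCA of S23 and S13 subtends ((S80,(((S29,((((S24,S45),(S68,S23)),S12),(S16,S85))),((S72,S78),(S41,S66))),(S7,S40))),(S3,(S13,S70))) (18 taxa).
The first is nested inside the second, so S23 shares a more recent common ancestor with S85.

S85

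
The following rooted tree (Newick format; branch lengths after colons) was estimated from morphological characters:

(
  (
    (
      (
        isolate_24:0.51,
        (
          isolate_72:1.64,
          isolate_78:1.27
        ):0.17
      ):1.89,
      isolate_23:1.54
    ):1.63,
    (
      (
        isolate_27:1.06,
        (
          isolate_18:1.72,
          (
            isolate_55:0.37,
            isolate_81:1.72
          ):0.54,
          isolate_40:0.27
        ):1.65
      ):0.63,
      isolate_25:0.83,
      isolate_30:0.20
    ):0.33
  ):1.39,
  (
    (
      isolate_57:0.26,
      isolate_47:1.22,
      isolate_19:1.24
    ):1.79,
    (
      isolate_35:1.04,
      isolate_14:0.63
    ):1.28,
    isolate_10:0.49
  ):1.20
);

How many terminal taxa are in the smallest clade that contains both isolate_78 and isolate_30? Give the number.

The MRCA of isolate_78 and isolate_30 is the node subtending (((isolate_24,(isolate_72,isolate_78)),isolate_23),((isolate_27,(isolate_18,(isolate_55,isolate_81),isolate_40)),isolate_25,isolate_30)).
That clade contains 11 terminal taxa: isolate_18, isolate_23, isolate_24, isolate_25, isolate_27, isolate_30, isolate_40, isolate_55, isolate_72, isolate_78, isolate_81.

11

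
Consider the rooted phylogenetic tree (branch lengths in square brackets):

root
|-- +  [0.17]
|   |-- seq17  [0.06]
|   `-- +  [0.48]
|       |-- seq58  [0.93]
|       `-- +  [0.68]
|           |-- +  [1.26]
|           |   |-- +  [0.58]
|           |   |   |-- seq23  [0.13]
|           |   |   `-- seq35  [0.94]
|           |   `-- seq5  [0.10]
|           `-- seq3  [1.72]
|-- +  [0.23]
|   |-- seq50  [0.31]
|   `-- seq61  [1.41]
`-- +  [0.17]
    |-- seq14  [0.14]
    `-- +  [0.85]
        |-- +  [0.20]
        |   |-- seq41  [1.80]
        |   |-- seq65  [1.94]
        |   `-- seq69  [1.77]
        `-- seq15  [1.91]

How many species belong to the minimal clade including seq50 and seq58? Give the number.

13

The MRCA of seq50 and seq58 is the root, so the clade is the entire tree.
That clade contains 13 terminal taxa: seq14, seq15, seq17, seq23, seq3, seq35, seq41, seq5, seq50, seq58, seq61, seq65, seq69.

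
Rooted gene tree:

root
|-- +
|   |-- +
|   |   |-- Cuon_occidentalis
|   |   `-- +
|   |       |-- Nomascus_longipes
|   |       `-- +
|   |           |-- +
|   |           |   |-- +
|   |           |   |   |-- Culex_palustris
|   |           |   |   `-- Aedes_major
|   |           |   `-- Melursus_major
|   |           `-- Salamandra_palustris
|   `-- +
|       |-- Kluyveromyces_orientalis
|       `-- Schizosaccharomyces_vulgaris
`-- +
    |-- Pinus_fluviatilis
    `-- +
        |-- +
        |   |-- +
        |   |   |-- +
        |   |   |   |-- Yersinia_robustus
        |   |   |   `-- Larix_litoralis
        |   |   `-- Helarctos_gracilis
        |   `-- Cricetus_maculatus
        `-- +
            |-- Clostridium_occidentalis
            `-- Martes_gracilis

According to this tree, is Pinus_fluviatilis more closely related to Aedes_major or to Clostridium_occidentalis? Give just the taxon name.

Clostridium_occidentalis

The MRCA of Pinus_fluviatilis and Clostridium_occidentalis subtends (Pinus_fluviatilis,((((Yersinia_robustus,Larix_litoralis),Helarctos_gracilis),Cricetus_maculatus),(Clostridium_occidentalis,Martes_gracilis))) (7 taxa).
The MRCA of Pinus_fluviatilis and Aedes_major is the root, subtending the entire tree (15 taxa).
The first is nested inside the second, so Pinus_fluviatilis shares a more recent common ancestor with Clostridium_occidentalis.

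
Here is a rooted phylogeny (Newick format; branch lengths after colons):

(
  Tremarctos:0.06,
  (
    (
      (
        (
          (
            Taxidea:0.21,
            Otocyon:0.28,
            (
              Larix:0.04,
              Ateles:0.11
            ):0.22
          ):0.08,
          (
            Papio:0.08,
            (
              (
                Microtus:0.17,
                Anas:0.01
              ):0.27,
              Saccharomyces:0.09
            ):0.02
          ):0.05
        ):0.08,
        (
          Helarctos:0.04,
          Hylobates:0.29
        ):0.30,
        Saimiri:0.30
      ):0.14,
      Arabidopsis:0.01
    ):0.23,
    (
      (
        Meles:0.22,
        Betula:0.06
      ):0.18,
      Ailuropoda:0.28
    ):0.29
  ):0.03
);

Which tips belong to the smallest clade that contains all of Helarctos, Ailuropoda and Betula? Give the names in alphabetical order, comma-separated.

Tracing Helarctos: it sits inside (Helarctos,Hylobates).
Tracing Ailuropoda: it sits inside ((Meles,Betula),Ailuropoda).
Tracing Betula: it sits inside (Meles,Betula).
The smallest clade enclosing all 3 is (((((Taxidea,Otocyon,(Larix,Ateles)),(Papio,((Microtus,Anas),Saccharomyces))),(Helarctos,Hylobates),Saimiri),Arabidopsis),((Meles,Betula),Ailuropoda)); the answer is its 15 terminal taxa in alphabetical order.

Ailuropoda, Anas, Arabidopsis, Ateles, Betula, Helarctos, Hylobates, Larix, Meles, Microtus, Otocyon, Papio, Saccharomyces, Saimiri, Taxidea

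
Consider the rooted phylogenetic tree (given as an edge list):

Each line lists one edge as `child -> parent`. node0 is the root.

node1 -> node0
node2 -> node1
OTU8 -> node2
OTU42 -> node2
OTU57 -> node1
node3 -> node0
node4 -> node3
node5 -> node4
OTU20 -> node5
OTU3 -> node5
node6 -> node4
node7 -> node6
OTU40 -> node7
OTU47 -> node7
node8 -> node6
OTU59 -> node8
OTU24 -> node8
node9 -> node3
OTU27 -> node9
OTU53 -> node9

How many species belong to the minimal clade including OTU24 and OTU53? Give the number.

The MRCA of OTU24 and OTU53 is the node subtending (((OTU20,OTU3),((OTU40,OTU47),(OTU59,OTU24))),(OTU27,OTU53)).
That clade contains 8 terminal taxa: OTU20, OTU24, OTU27, OTU3, OTU40, OTU47, OTU53, OTU59.

8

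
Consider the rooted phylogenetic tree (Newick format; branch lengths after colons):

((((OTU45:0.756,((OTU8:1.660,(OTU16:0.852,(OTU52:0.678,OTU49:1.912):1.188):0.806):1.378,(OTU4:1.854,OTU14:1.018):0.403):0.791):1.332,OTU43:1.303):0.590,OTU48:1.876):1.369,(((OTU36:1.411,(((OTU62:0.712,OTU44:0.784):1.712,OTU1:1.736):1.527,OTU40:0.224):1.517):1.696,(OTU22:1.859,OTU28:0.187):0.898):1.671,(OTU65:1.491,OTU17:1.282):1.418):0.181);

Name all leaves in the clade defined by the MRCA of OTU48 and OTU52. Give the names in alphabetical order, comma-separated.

OTU14, OTU16, OTU4, OTU43, OTU45, OTU48, OTU49, OTU52, OTU8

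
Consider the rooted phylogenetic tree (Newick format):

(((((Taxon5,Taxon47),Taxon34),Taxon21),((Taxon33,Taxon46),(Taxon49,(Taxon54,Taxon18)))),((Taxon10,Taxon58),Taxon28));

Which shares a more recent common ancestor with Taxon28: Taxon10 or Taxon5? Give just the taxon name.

The MRCA of Taxon28 and Taxon10 subtends ((Taxon10,Taxon58),Taxon28) (3 taxa).
The MRCA of Taxon28 and Taxon5 is the root, subtending the entire tree (12 taxa).
The first is nested inside the second, so Taxon28 shares a more recent common ancestor with Taxon10.

Taxon10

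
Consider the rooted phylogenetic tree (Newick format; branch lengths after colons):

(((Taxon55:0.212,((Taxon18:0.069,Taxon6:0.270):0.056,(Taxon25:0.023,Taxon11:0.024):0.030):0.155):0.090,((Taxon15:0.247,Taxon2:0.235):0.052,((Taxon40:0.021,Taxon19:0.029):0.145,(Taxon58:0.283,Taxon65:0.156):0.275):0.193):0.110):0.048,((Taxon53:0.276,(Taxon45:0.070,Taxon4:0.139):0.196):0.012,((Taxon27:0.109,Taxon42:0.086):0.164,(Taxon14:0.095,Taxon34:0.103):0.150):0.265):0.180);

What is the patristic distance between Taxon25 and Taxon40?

0.767

The path runs Taxon25 → … → MRCA → … → Taxon40; the MRCA is the node subtending ((Taxon55,((Taxon18,Taxon6),(Taxon25,Taxon11))),((Taxon15,Taxon2),((Taxon40,Taxon19),(Taxon58,Taxon65)))).
Branch lengths along that path: 0.023 + 0.030 + 0.155 + 0.090 + 0.110 + 0.193 + 0.145 + 0.021 = 0.767.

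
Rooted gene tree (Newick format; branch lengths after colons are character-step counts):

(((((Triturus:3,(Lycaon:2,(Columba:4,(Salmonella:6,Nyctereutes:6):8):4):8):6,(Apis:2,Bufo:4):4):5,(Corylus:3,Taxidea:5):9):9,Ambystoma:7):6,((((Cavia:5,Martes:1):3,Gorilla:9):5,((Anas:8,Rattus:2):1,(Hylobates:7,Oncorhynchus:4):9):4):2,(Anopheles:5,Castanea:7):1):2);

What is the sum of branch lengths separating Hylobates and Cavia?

33

The path runs Hylobates → … → MRCA → … → Cavia; the MRCA is the node subtending (((Cavia,Martes),Gorilla),((Anas,Rattus),(Hylobates,Oncorhynchus))).
Branch lengths along that path: 7 + 9 + 4 + 5 + 3 + 5 = 33.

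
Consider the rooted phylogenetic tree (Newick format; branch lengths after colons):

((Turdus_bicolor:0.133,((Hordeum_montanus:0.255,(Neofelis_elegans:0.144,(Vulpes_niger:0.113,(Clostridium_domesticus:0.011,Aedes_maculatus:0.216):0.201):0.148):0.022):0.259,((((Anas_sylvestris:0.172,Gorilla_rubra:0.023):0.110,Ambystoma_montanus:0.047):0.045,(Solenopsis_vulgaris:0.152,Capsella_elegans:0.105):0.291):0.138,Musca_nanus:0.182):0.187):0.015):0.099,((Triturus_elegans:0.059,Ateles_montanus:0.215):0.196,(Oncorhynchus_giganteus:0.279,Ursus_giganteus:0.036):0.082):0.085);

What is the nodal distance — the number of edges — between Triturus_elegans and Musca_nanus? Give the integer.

7

The MRCA of Triturus_elegans and Musca_nanus is the root of the tree.
From Triturus_elegans up to that node: 3 branches. From Musca_nanus up to the same node: 4 branches. Total: 3 + 4 = 7.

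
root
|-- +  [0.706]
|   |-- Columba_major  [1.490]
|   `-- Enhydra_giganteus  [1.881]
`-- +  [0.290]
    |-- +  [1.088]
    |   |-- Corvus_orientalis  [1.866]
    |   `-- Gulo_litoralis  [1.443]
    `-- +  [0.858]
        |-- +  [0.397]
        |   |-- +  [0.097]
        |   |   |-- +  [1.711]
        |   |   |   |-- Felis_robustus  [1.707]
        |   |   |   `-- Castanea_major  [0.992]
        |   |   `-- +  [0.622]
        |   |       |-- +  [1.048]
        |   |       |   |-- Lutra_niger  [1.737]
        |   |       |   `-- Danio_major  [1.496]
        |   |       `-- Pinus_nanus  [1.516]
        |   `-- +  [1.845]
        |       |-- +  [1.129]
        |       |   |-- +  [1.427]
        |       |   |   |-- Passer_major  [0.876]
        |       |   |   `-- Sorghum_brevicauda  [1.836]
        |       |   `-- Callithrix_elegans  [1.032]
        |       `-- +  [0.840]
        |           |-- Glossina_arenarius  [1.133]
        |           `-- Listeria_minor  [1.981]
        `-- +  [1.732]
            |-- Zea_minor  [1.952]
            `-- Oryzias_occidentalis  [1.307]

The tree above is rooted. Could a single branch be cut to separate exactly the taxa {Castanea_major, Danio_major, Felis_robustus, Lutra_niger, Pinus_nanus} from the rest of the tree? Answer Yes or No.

Yes

The most recent common ancestor of these taxa subtends ((Felis_robustus,Castanea_major),((Lutra_niger,Danio_major),Pinus_nanus)).
That clade has exactly 5 tips — every listed taxon and nothing else — so the group is monophyletic.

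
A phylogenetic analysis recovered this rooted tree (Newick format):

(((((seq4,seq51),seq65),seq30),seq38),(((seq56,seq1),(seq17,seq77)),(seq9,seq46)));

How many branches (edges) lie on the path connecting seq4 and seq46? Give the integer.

8

The MRCA of seq4 and seq46 is the root of the tree.
From seq4 up to that node: 5 branches. From seq46 up to the same node: 3 branches. Total: 5 + 3 = 8.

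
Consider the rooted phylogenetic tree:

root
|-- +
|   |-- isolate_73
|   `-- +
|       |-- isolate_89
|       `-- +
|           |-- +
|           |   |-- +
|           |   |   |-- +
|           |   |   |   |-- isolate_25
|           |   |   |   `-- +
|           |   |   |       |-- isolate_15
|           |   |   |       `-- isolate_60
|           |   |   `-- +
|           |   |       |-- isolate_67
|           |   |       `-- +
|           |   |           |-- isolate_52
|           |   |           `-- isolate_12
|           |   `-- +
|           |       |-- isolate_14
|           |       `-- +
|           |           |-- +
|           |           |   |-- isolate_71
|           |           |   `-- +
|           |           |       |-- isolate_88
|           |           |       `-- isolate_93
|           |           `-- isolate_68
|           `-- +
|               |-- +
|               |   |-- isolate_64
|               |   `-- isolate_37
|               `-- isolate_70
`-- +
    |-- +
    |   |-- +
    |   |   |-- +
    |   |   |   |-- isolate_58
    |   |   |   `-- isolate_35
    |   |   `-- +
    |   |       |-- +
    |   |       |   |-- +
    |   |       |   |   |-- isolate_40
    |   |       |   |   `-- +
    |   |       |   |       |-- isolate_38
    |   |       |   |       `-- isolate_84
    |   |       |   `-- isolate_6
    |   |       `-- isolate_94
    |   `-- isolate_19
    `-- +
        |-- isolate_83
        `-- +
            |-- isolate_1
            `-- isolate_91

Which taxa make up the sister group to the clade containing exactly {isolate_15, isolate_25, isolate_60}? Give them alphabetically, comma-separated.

The clade containing exactly {isolate_15, isolate_25, isolate_60} attaches to the tree at the node subtending ((isolate_25,(isolate_15,isolate_60)),(isolate_67,(isolate_52,isolate_12))).
The other lineage descending from that same node — the sister group — is (isolate_67,(isolate_52,isolate_12)); its 3 tips in alphabetical order are the answer.

isolate_12, isolate_52, isolate_67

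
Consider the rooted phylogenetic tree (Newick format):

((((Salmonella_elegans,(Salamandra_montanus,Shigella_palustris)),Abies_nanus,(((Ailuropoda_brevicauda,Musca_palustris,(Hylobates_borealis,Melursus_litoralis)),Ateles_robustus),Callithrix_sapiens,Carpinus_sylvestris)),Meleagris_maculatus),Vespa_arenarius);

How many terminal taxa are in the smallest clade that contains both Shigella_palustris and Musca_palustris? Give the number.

The MRCA of Shigella_palustris and Musca_palustris is the node subtending ((Salmonella_elegans,(Salamandra_montanus,Shigella_palustris)),Abies_nanus,(((Ailuropoda_brevicauda,Musca_palustris,(Hylobates_borealis,Melursus_litoralis)),Ateles_robustus),Callithrix_sapiens,Carpinus_sylvestris)).
That clade contains 11 terminal taxa: Abies_nanus, Ailuropoda_brevicauda, Ateles_robustus, Callithrix_sapiens, Carpinus_sylvestris, Hylobates_borealis, Melursus_litoralis, Musca_palustris, Salamandra_montanus, Salmonella_elegans, Shigella_palustris.

11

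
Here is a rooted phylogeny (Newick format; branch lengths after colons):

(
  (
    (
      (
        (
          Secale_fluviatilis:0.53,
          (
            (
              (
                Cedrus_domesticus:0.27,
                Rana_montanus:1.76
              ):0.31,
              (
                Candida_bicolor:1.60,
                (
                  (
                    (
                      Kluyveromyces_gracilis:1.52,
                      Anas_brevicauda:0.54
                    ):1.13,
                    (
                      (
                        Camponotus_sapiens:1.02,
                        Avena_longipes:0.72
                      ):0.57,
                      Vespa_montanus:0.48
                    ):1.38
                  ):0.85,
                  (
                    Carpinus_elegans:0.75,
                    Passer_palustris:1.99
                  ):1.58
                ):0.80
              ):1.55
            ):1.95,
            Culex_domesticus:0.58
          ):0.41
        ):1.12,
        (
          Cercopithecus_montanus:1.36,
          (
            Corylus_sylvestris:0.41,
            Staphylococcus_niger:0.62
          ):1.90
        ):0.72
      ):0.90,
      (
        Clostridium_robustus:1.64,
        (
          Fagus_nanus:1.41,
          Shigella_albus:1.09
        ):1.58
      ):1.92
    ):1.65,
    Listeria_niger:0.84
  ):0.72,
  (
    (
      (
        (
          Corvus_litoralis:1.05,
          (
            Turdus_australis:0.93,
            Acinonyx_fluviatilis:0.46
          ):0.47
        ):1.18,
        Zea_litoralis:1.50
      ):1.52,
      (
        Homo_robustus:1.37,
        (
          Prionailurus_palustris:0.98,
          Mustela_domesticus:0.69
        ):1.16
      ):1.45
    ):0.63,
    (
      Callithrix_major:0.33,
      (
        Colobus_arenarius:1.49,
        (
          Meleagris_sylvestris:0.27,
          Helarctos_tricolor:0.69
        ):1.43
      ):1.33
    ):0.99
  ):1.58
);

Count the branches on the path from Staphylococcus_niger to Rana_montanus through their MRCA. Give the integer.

The MRCA of Staphylococcus_niger and Rana_montanus is the node subtending ((Secale_fluviatilis,(((Cedrus_domesticus,Rana_montanus),(Candida_bicolor,(((Kluyveromyces_gracilis,Anas_brevicauda),((Camponotus_sapiens,Avena_longipes),Vespa_montanus)),(Carpinus_elegans,Passer_palustris)))),Culex_domesticus)),(Cercopithecus_montanus,(Corylus_sylvestris,Staphylococcus_niger))).
From Staphylococcus_niger up to that node: 3 branches. From Rana_montanus up to the same node: 5 branches. Total: 3 + 5 = 8.

8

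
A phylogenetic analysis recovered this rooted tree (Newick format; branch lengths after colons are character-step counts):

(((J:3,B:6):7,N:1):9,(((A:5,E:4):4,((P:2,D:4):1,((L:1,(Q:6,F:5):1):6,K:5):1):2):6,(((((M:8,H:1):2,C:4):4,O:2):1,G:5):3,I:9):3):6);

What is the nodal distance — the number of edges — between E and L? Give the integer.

6

The MRCA of E and L is the node subtending ((A,E),((P,D),((L,(Q,F)),K))).
From E up to that node: 2 branches. From L up to the same node: 4 branches. Total: 2 + 4 = 6.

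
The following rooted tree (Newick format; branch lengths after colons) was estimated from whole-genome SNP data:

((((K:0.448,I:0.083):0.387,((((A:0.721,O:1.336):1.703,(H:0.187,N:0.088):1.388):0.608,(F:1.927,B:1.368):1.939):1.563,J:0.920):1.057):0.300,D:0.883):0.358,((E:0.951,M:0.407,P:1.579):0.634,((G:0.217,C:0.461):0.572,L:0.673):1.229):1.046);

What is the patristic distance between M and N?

7.449

The path runs M → … → MRCA → … → N; the MRCA is the root of the tree.
Branch lengths along that path: 0.407 + 0.634 + 1.046 + 0.358 + 0.300 + 1.057 + 1.563 + 0.608 + 1.388 + 0.088 = 7.449.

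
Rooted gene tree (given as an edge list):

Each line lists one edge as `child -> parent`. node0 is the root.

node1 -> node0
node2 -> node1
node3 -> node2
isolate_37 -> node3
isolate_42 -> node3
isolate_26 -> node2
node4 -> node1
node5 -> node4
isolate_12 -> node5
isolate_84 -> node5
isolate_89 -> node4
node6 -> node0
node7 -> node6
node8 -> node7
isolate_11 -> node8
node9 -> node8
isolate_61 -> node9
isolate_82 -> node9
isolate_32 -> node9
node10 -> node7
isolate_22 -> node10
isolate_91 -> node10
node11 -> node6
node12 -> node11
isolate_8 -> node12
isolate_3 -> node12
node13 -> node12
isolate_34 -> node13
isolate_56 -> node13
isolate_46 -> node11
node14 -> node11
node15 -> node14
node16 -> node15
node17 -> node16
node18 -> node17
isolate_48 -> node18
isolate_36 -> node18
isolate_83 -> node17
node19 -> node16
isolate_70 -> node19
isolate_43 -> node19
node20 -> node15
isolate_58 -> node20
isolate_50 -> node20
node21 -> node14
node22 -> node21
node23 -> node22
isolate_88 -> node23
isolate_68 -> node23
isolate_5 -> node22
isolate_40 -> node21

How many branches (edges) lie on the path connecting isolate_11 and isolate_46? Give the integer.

5

The MRCA of isolate_11 and isolate_46 is the node subtending (((isolate_11,(isolate_61,isolate_82,isolate_32)),(isolate_22,isolate_91)),((isolate_8,isolate_3,(isolate_34,isolate_56)),isolate_46,(((((isolate_48,isolate_36),isolate_83),(isolate_70,isolate_43)),(isolate_58,isolate_50)),(((isolate_88,isolate_68),isolate_5),isolate_40)))).
From isolate_11 up to that node: 3 branches. From isolate_46 up to the same node: 2 branches. Total: 3 + 2 = 5.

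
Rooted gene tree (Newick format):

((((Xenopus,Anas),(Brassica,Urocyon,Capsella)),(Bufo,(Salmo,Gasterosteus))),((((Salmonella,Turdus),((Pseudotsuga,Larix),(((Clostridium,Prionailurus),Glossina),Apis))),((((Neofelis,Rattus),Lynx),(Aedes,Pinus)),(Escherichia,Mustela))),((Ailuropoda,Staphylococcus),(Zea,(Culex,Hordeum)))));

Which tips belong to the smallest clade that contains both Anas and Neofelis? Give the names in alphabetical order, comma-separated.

Tracing Anas: it sits inside (Xenopus,Anas).
Tracing Neofelis: it sits inside (Neofelis,Rattus).
The smallest clade enclosing both is the whole tree (their MRCA is the root), so the answer is all 28 tips in alphabetical order.

Aedes, Ailuropoda, Anas, Apis, Brassica, Bufo, Capsella, Clostridium, Culex, Escherichia, Gasterosteus, Glossina, Hordeum, Larix, Lynx, Mustela, Neofelis, Pinus, Prionailurus, Pseudotsuga, Rattus, Salmo, Salmonella, Staphylococcus, Turdus, Urocyon, Xenopus, Zea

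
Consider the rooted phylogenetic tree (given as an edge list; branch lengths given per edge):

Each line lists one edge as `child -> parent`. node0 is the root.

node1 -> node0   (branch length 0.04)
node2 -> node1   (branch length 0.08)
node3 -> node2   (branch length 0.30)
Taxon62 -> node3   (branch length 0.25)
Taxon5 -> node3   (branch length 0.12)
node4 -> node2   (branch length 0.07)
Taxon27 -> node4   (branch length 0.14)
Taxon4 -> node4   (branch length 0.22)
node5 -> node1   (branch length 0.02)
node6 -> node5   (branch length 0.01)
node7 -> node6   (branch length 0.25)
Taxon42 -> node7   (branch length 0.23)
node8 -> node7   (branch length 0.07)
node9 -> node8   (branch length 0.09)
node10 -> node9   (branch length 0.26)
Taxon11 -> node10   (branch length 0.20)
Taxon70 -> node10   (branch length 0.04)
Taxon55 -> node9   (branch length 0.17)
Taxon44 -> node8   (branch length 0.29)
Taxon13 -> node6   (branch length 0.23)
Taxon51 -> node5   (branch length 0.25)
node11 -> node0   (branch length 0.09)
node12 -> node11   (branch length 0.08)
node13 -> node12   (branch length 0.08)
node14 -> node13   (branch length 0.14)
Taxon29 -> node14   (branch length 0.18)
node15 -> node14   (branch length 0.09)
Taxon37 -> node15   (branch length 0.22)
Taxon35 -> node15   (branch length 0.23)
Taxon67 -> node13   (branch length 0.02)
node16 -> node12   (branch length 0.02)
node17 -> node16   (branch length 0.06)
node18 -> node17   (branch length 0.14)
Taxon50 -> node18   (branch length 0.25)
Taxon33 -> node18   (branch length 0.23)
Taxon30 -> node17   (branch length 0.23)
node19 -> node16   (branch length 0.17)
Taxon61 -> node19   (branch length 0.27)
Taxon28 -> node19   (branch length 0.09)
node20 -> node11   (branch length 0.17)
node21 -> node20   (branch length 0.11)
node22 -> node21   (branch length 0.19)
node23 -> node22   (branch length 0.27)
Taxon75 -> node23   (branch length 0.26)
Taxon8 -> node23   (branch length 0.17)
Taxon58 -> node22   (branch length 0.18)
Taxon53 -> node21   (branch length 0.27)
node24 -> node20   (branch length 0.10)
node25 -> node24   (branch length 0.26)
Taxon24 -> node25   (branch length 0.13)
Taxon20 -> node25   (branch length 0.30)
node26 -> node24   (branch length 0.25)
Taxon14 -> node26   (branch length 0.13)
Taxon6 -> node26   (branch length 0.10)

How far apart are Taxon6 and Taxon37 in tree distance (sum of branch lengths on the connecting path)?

The path runs Taxon6 → … → MRCA → … → Taxon37; the MRCA is the node subtending ((((Taxon29,(Taxon37,Taxon35)),Taxon67),(((Taxon50,Taxon33),Taxon30),(Taxon61,Taxon28))),((((Taxon75,Taxon8),Taxon58),Taxon53),((Taxon24,Taxon20),(Taxon14,Taxon6)))).
Branch lengths along that path: 0.10 + 0.25 + 0.10 + 0.17 + 0.08 + 0.08 + 0.14 + 0.09 + 0.22 = 1.23.

1.23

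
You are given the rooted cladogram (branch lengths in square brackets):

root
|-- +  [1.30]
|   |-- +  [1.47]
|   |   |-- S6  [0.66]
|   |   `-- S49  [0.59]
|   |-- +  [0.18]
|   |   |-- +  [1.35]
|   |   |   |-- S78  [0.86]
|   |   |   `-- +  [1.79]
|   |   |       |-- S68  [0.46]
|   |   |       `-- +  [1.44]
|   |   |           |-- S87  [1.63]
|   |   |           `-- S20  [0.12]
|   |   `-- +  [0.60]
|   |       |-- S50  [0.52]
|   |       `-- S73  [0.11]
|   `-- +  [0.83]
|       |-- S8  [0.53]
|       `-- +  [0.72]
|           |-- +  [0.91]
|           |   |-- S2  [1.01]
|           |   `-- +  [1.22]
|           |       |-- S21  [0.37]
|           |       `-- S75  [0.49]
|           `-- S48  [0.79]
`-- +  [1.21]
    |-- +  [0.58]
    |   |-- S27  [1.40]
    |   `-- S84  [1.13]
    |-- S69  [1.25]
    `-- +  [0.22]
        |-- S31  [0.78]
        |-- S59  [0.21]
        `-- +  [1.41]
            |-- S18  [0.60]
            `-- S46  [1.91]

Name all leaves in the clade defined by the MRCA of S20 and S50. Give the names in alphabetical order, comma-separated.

S20, S50, S68, S73, S78, S87

Tracing S20: it sits inside (S87,S20).
Tracing S50: it sits inside (S50,S73).
The smallest clade enclosing both is ((S78,(S68,(S87,S20))),(S50,S73)); the answer is its 6 terminal taxa in alphabetical order.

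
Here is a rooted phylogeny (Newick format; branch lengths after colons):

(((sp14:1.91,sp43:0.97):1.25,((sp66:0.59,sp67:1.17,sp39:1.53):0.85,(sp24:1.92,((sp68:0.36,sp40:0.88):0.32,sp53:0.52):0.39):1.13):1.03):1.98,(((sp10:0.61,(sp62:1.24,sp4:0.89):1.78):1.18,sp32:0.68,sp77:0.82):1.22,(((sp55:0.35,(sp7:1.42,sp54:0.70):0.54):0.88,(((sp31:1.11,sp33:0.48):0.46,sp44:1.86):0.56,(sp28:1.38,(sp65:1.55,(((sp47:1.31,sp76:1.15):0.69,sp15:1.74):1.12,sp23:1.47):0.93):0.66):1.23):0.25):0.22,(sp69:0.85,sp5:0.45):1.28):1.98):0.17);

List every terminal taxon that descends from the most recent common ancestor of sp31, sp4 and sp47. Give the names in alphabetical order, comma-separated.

Tracing sp31: it sits inside (sp31,sp33).
Tracing sp4: it sits inside (sp62,sp4).
Tracing sp47: it sits inside (sp47,sp76).
The smallest clade enclosing all 3 is (((sp10,(sp62,sp4)),sp32,sp77),(((sp55,(sp7,sp54)),(((sp31,sp33),sp44),(sp28,(sp65,(((sp47,sp76),sp15),sp23))))),(sp69,sp5))); the answer is its 19 terminal taxa in alphabetical order.

sp10, sp15, sp23, sp28, sp31, sp32, sp33, sp4, sp44, sp47, sp5, sp54, sp55, sp62, sp65, sp69, sp7, sp76, sp77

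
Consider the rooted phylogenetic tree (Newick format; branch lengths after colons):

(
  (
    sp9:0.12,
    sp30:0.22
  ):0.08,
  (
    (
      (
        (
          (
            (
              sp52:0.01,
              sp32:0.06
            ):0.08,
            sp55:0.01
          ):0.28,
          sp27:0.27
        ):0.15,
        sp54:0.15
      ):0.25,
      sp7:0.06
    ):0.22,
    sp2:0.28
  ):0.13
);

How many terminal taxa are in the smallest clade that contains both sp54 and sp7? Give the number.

The MRCA of sp54 and sp7 is the node subtending (((((sp52,sp32),sp55),sp27),sp54),sp7).
That clade contains 6 terminal taxa: sp27, sp32, sp52, sp54, sp55, sp7.

6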